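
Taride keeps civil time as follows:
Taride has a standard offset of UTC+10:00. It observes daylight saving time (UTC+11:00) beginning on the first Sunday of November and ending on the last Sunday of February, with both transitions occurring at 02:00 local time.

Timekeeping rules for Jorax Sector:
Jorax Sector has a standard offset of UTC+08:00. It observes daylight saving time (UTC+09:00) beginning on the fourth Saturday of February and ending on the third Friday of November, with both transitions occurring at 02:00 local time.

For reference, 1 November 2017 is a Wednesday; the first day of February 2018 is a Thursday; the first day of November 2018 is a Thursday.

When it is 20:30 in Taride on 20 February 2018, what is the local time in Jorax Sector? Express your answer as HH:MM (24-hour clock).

1 November 2017 is a Wednesday, so the first Sunday is November 5.
1 February 2018 is a Thursday, so Sundays fall on 4, 11, 18, 25; the last is February 25.
Daylight saving runs 5 November 2017 – 25 February 2018; 20 February 2018 is inside that window, so Taride is at UTC+11:00.
20:30 Taride − 11h = 09:30 UTC.
1 February 2018 is a Thursday, so the first Saturday is February 3 and the fourth is February 24.
1 November 2018 is a Thursday, so the first Friday is November 2 and the third is November 16.
At the standard offset (UTC+08:00), 09:30 UTC + 8h = 17:30 Jorax Sector standard time.
Daylight saving runs 24 February – 16 November; the standard-time date in Jorax Sector, 20 February 2018, is outside that window, so Jorax Sector is on standard time at UTC+08:00.
09:30 UTC + 8h = 17:30 Jorax Sector.

17:30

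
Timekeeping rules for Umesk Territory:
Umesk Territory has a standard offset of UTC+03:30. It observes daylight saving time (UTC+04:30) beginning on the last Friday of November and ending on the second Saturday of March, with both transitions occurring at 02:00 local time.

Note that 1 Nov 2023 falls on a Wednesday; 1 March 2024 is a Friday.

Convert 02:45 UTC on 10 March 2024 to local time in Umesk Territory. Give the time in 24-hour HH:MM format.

06:15

1 November 2023 is a Wednesday, so Fridays fall on 3, 10, 17, 24; the last is November 24.
1 March 2024 is a Friday, so the first Saturday is March 2 and the second is March 9.
At the standard offset (UTC+03:30), 02:45 UTC + 3h30m = 06:15 Umesk Territory standard time.
The standard-time date in Umesk Territory, 10 March 2024, is outside the daylight-saving period (24 November 2023 – 9 March 2024), so Umesk Territory is on standard time, UTC+03:30.
02:45 UTC + 3h30m = 06:15 local.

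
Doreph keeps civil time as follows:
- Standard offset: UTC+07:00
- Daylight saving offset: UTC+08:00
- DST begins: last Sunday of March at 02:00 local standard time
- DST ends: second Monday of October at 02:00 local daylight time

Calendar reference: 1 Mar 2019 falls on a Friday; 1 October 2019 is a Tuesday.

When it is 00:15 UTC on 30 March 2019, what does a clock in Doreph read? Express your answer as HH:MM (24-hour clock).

07:15

1 March 2019 is a Friday, so Sundays fall on 3, 10, 17, 24, 31; the last is March 31.
1 October 2019 is a Tuesday, so the first Monday is October 7 and the second is October 14.
At the standard offset (UTC+07:00), 00:15 UTC + 7h = 07:15 Doreph standard time.
Daylight saving runs 31 March – 14 October; the standard-time date in Doreph, 30 March 2019, is outside that window, so Doreph is on standard time at UTC+07:00.
00:15 UTC + 7h = 07:15 local.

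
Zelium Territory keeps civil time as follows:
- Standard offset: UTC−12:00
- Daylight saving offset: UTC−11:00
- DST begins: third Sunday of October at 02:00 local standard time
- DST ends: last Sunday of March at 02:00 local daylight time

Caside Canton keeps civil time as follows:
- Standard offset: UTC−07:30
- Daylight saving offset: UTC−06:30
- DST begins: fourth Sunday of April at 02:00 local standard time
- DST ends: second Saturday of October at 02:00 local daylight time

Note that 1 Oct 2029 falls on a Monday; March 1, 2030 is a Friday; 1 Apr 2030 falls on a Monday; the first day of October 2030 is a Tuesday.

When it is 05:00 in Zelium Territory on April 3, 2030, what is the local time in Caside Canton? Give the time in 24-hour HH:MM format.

1 October 2029 is a Monday, so the first Sunday is October 7 and the third is October 21.
1 March 2030 is a Friday, so Sundays fall on 3, 10, 17, 24, 31; the last is March 31.
Daylight saving runs 21 October 2029 – 31 March 2030; April 3, 2030 is outside that window, so Zelium Territory is on standard time at UTC−12:00.
05:00 Zelium Territory + 12h = 17:00 UTC.
1 April 2030 is a Monday, so the first Sunday is April 7 and the fourth is April 28.
1 October 2030 is a Tuesday, so the first Saturday is October 5 and the second is October 12.
At the standard offset (UTC−07:30), 17:00 UTC − 7h30m = 09:30 Caside Canton standard time.
The standard-time date in Caside Canton, April 3, 2030, is outside the daylight-saving period (28 April – 12 October), so Caside Canton is on standard time, UTC−07:30.
17:00 UTC − 7h30m = 09:30 Caside Canton.

09:30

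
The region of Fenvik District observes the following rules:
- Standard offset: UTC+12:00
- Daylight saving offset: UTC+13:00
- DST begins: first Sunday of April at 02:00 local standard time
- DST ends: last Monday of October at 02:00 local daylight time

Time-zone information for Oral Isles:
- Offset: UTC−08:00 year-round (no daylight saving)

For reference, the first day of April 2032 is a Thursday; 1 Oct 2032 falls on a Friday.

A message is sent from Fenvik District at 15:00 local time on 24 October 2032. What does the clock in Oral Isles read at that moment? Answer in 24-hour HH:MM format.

1 April 2032 is a Thursday, so the first Sunday is April 4.
1 October 2032 is a Friday, so Mondays fall on 4, 11, 18, 25; the last is October 25.
24 October 2032 falls between 4 April and 25 October, so daylight saving is in effect and Fenvik District is at UTC+13:00.
15:00 Fenvik District − 13h = 02:00 UTC.
Oral Isles has no daylight saving, so its offset is UTC−08:00 year-round.
02:00 UTC − 8h = 18:00 Oral Isles (rolling into the previous day, 23 October 2032).

18:00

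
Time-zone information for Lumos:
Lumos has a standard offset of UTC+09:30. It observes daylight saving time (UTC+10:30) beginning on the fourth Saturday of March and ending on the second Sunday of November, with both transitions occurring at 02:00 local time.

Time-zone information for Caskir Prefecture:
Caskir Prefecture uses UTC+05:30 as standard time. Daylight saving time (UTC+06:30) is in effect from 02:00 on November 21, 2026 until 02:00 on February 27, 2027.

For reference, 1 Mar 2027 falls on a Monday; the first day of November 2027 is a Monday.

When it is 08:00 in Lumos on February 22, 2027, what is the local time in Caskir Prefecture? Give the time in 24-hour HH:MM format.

1 March 2027 is a Monday, so the first Saturday is March 6 and the fourth is March 27.
1 November 2027 is a Monday, so the first Sunday is November 7 and the second is November 14.
February 22, 2027 does not fall between 27 March and 14 November, so daylight saving is not in effect and Lumos is at UTC+09:30.
08:00 Lumos − 9h30m = 22:30 UTC (rolling into the previous day, 21 February 2027).
At the standard offset (UTC+05:30), 22:30 UTC + 5h30m = 04:00 Caskir Prefecture standard time (rolling into the next day, 22 February 2027).
Daylight saving runs 21 November 2026 – 27 February 2027; the standard-time date in Caskir Prefecture, February 22, 2027, is inside that window, so Caskir Prefecture is at UTC+06:30.
22:30 UTC + 6h30m = 05:00 Caskir Prefecture (rolling into the next day, 22 February 2027).

05:00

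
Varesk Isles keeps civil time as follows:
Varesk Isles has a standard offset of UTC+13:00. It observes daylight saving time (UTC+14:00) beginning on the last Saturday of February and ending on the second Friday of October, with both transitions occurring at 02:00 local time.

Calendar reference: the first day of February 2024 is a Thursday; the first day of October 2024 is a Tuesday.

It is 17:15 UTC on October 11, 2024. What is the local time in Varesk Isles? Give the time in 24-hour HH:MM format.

1 February 2024 is a Thursday, so Saturdays fall on 3, 10, 17, 24; the last is February 24.
1 October 2024 is a Tuesday, so the first Friday is October 4 and the second is October 11.
At the standard offset (UTC+13:00), 17:15 UTC + 13h = 06:15 Varesk Isles standard time (rolling into the next day, 12 October 2024).
The standard-time date in Varesk Isles, October 12, 2024, does not fall between 24 February and 11 October, so daylight saving is not in effect and Varesk Isles is at UTC+13:00.
17:15 UTC + 13h = 06:15 local (rolling into the next day, 12 October 2024).

06:15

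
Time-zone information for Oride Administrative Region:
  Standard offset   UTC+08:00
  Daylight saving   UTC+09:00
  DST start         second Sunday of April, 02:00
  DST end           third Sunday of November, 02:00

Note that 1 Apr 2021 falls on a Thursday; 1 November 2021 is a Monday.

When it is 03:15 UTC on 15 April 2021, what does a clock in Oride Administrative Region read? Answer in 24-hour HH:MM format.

12:15

1 April 2021 is a Thursday, so the first Sunday is April 4 and the second is April 11.
1 November 2021 is a Monday, so the first Sunday is November 7 and the third is November 21.
At the standard offset (UTC+08:00), 03:15 UTC + 8h = 11:15 Oride Administrative Region standard time.
Daylight saving runs 11 April – 21 November; the standard-time date in Oride Administrative Region, 15 April 2021, is inside that window, so Oride Administrative Region is at UTC+09:00.
03:15 UTC + 9h = 12:15 local.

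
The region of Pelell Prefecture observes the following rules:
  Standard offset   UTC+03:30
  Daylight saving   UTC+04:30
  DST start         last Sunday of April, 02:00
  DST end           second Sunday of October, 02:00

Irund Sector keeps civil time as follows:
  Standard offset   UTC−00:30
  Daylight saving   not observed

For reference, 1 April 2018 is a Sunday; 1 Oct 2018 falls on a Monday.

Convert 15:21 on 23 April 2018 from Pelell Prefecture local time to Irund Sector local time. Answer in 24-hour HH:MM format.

1 April 2018 is a Sunday, so Sundays fall on 1, 8, 15, 22, 29; the last is April 29.
1 October 2018 is a Monday, so the first Sunday is October 7 and the second is October 14.
Daylight saving runs 29 April – 14 October; 23 April 2018 is outside that window, so Pelell Prefecture is on standard time at UTC+03:30.
15:21 Pelell Prefecture − 3h30m = 11:51 UTC.
Irund Sector stays on UTC−00:30 all year.
11:51 UTC − 0h30m = 11:21 Irund Sector.

11:21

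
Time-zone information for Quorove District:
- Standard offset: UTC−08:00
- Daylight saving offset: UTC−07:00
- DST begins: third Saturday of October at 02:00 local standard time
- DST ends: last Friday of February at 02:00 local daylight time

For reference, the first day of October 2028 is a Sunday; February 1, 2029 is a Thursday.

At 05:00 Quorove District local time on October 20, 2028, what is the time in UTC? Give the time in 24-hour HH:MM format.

13:00

1 October 2028 is a Sunday, so the first Saturday is October 7 and the third is October 21.
1 February 2029 is a Thursday, so Fridays fall on 2, 9, 16, 23; the last is February 23.
October 20, 2028 is outside the daylight-saving period (21 October 2028 – 23 February 2029), so Quorove District is on standard time, UTC−08:00.
05:00 local + 8h = 13:00 UTC.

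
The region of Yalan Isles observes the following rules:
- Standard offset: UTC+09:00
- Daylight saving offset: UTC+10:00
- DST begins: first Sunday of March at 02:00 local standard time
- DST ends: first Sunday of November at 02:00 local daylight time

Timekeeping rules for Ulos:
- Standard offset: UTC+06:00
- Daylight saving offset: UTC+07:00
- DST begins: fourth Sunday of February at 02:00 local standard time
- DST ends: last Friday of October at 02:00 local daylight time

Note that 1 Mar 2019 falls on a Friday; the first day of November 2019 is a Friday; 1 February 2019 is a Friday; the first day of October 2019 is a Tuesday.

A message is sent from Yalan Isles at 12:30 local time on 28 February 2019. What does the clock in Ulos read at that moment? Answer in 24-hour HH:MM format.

10:30

1 March 2019 is a Friday, so the first Sunday is March 3.
1 November 2019 is a Friday, so the first Sunday is November 3.
Daylight saving runs 3 March – 3 November; 28 February 2019 is outside that window, so Yalan Isles is on standard time at UTC+09:00.
12:30 Yalan Isles − 9h = 03:30 UTC.
1 February 2019 is a Friday, so the first Sunday is February 3 and the fourth is February 24.
1 October 2019 is a Tuesday, so Fridays fall on 4, 11, 18, 25; the last is October 25.
At the standard offset (UTC+06:00), 03:30 UTC + 6h = 09:30 Ulos standard time.
Daylight saving runs 24 February – 25 October; the standard-time date in Ulos, 28 February 2019, is inside that window, so Ulos is at UTC+07:00.
03:30 UTC + 7h = 10:30 Ulos.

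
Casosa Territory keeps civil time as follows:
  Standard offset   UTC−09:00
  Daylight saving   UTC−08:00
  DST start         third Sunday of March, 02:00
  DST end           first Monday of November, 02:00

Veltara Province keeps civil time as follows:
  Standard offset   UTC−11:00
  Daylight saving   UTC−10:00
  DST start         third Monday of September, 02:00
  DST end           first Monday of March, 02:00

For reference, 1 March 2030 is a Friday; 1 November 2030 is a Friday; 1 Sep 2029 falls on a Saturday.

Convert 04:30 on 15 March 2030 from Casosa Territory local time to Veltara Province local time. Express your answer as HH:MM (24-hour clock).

1 March 2030 is a Friday, so the first Sunday is March 3 and the third is March 17.
1 November 2030 is a Friday, so the first Monday is November 4.
Daylight saving runs 17 March – 4 November; 15 March 2030 is outside that window, so Casosa Territory is on standard time at UTC−09:00.
04:30 Casosa Territory + 9h = 13:30 UTC.
1 September 2029 is a Saturday, so the first Monday is September 3 and the third is September 17.
1 March 2030 is a Friday, so the first Monday is March 4.
At the standard offset (UTC−11:00), 13:30 UTC − 11h = 02:30 Veltara Province standard time.
The standard-time date in Veltara Province, 15 March 2030, is outside the daylight-saving period (17 September 2029 – 4 March 2030), so Veltara Province is on standard time, UTC−11:00.
13:30 UTC − 11h = 02:30 Veltara Province.

02:30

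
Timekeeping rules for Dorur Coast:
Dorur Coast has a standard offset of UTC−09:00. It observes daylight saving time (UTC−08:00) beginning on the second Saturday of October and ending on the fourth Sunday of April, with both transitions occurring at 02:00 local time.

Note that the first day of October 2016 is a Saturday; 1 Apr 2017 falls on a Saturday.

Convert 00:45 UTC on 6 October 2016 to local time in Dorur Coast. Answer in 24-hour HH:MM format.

15:45

1 October 2016 is a Saturday, so the first Saturday is October 1 and the second is October 8.
1 April 2017 is a Saturday, so the first Sunday is April 2 and the fourth is April 23.
At the standard offset (UTC−09:00), 00:45 UTC − 9h = 15:45 Dorur Coast standard time (rolling into the previous day, 5 October 2016).
The standard-time date in Dorur Coast, 5 October 2016, is outside the daylight-saving period (8 October 2016 – 23 April 2017), so Dorur Coast is on standard time, UTC−09:00.
00:45 UTC − 9h = 15:45 local (rolling into the previous day, 5 October 2016).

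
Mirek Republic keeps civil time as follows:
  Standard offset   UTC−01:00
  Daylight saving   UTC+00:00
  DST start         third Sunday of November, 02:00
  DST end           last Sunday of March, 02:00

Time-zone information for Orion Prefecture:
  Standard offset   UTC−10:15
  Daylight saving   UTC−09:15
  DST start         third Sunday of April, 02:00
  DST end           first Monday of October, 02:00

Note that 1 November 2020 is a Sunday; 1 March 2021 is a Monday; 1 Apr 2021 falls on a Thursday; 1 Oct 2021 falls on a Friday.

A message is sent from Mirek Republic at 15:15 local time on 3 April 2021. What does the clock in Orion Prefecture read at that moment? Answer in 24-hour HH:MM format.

06:00

1 November 2020 is a Sunday, so the first Sunday is November 1 and the third is November 15.
1 March 2021 is a Monday, so Sundays fall on 7, 14, 21, 28; the last is March 28.
3 April 2021 is outside the daylight-saving period (15 November 2020 – 28 March 2021), so Mirek Republic is on standard time, UTC−01:00.
15:15 Mirek Republic + 1h = 16:15 UTC.
1 April 2021 is a Thursday, so the first Sunday is April 4 and the third is April 18.
1 October 2021 is a Friday, so the first Monday is October 4.
At the standard offset (UTC−10:15), 16:15 UTC − 10h15m = 06:00 Orion Prefecture standard time.
The standard-time date in Orion Prefecture, 3 April 2021, is outside the daylight-saving period (18 April – 4 October), so Orion Prefecture is on standard time, UTC−10:15.
16:15 UTC − 10h15m = 06:00 Orion Prefecture.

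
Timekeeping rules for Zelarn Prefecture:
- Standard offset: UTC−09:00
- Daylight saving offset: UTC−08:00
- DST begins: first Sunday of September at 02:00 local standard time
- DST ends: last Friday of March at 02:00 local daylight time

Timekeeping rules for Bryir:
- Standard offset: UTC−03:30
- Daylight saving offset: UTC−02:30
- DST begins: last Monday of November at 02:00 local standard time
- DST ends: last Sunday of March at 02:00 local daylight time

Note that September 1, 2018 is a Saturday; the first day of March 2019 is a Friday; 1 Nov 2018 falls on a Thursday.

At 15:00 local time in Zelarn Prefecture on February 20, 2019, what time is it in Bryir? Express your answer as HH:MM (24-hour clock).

1 September 2018 is a Saturday, so the first Sunday is September 2.
1 March 2019 is a Friday, so Fridays fall on 1, 8, 15, 22, 29; the last is March 29.
February 20, 2019 falls between 2 September 2018 and 29 March 2019, so daylight saving is in effect and Zelarn Prefecture is at UTC−08:00.
15:00 Zelarn Prefecture + 8h = 23:00 UTC.
1 November 2018 is a Thursday, so Mondays fall on 5, 12, 19, 26; the last is November 26.
1 March 2019 is a Friday, so Sundays fall on 3, 10, 17, 24, 31; the last is March 31.
At the standard offset (UTC−03:30), 23:00 UTC − 3h30m = 19:30 Bryir standard time.
The standard-time date in Bryir, February 20, 2019, falls between 26 November 2018 and 31 March 2019, so daylight saving is in effect and Bryir is at UTC−02:30.
23:00 UTC − 2h30m = 20:30 Bryir.

20:30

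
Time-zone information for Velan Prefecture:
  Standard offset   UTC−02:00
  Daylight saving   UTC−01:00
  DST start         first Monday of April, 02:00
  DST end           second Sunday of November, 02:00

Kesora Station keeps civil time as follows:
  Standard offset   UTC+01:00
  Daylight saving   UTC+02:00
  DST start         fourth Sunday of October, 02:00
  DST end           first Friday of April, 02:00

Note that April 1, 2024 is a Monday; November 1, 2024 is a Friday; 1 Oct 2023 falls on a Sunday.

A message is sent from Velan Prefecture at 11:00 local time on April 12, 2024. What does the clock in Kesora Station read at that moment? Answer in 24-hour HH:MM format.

1 April 2024 is a Monday, so the first Monday is April 1.
1 November 2024 is a Friday, so the first Sunday is November 3 and the second is November 10.
April 12, 2024 falls between 1 April and 10 November, so daylight saving is in effect and Velan Prefecture is at UTC−01:00.
11:00 Velan Prefecture + 1h = 12:00 UTC.
1 October 2023 is a Sunday, so the first Sunday is October 1 and the fourth is October 22.
1 April 2024 is a Monday, so the first Friday is April 5.
At the standard offset (UTC+01:00), 12:00 UTC + 1h = 13:00 Kesora Station standard time.
The standard-time date in Kesora Station, April 12, 2024, is outside the daylight-saving period (22 October 2023 – 5 April 2024), so Kesora Station is on standard time, UTC+01:00.
12:00 UTC + 1h = 13:00 Kesora Station.

13:00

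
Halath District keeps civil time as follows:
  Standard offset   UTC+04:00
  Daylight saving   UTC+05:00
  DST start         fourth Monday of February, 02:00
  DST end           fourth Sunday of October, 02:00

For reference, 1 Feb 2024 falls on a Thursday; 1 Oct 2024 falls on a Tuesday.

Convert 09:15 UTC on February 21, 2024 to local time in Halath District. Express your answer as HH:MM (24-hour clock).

1 February 2024 is a Thursday, so the first Monday is February 5 and the fourth is February 26.
1 October 2024 is a Tuesday, so the first Sunday is October 6 and the fourth is October 27.
At the standard offset (UTC+04:00), 09:15 UTC + 4h = 13:15 Halath District standard time.
The standard-time date in Halath District, February 21, 2024, is outside the daylight-saving period (26 February – 27 October), so Halath District is on standard time, UTC+04:00.
09:15 UTC + 4h = 13:15 local.

13:15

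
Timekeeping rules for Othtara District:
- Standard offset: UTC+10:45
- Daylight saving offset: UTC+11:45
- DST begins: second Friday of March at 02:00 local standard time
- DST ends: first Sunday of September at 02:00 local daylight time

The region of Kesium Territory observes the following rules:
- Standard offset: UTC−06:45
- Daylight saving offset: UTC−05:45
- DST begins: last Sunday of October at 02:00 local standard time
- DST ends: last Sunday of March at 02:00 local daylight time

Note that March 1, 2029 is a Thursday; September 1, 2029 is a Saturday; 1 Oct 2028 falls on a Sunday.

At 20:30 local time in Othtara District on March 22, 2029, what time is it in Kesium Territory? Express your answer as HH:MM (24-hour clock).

03:00

1 March 2029 is a Thursday, so the first Friday is March 2 and the second is March 9.
1 September 2029 is a Saturday, so the first Sunday is September 2.
Daylight saving runs 9 March – 2 September; March 22, 2029 is inside that window, so Othtara District is at UTC+11:45.
20:30 Othtara District − 11h45m = 08:45 UTC.
1 October 2028 is a Sunday, so Sundays fall on 1, 8, 15, 22, 29; the last is October 29.
1 March 2029 is a Thursday, so Sundays fall on 4, 11, 18, 25; the last is March 25.
At the standard offset (UTC−06:45), 08:45 UTC − 6h45m = 02:00 Kesium Territory standard time.
The standard-time date in Kesium Territory, March 22, 2029, falls between 29 October 2028 and 25 March 2029, so daylight saving is in effect and Kesium Territory is at UTC−05:45.
08:45 UTC − 5h45m = 03:00 Kesium Territory.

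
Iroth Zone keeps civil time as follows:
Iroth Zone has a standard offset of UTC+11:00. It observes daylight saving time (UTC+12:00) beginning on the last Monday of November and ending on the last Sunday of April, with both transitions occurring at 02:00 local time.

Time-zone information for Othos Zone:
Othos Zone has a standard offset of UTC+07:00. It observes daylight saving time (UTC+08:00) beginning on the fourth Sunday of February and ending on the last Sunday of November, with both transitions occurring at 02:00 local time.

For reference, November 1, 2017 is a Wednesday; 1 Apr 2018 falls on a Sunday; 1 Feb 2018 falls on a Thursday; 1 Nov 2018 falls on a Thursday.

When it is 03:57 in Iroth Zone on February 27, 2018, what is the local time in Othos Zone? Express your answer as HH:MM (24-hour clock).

1 November 2017 is a Wednesday, so Mondays fall on 6, 13, 20, 27; the last is November 27.
1 April 2018 is a Sunday, so Sundays fall on 1, 8, 15, 22, 29; the last is April 29.
February 27, 2018 falls between 27 November 2017 and 29 April 2018, so daylight saving is in effect and Iroth Zone is at UTC+12:00.
03:57 Iroth Zone − 12h = 15:57 UTC (rolling into the previous day, 26 February 2018).
1 February 2018 is a Thursday, so the first Sunday is February 4 and the fourth is February 25.
1 November 2018 is a Thursday, so Sundays fall on 4, 11, 18, 25; the last is November 25.
At the standard offset (UTC+07:00), 15:57 UTC + 7h = 22:57 Othos Zone standard time.
The standard-time date in Othos Zone, February 26, 2018, lies within the daylight-saving period (25 February – 25 November), so Othos Zone is on daylight time, UTC+08:00.
15:57 UTC + 8h = 23:57 Othos Zone.

23:57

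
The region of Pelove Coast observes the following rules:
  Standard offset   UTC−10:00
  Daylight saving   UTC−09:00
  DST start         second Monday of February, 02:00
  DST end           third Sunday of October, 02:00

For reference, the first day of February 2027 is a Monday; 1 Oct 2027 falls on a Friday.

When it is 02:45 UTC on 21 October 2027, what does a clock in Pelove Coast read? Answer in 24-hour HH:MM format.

1 February 2027 is a Monday, so the first Monday is February 1 and the second is February 8.
1 October 2027 is a Friday, so the first Sunday is October 3 and the third is October 17.
At the standard offset (UTC−10:00), 02:45 UTC − 10h = 16:45 Pelove Coast standard time (rolling into the previous day, 20 October 2027).
The standard-time date in Pelove Coast, 20 October 2027, does not fall between 8 February and 17 October, so daylight saving is not in effect and Pelove Coast is at UTC−10:00.
02:45 UTC − 10h = 16:45 local (rolling into the previous day, 20 October 2027).

16:45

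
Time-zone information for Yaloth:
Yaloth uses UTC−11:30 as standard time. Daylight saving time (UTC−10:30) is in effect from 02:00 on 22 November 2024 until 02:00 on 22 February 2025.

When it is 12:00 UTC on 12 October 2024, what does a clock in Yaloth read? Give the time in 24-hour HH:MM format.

00:30

At the standard offset (UTC−11:30), 12:00 UTC − 11h30m = 00:30 Yaloth standard time.
The standard-time date in Yaloth, 12 October 2024, does not fall between 22 November 2024 and 22 February 2025, so daylight saving is not in effect and Yaloth is at UTC−11:30.
12:00 UTC − 11h30m = 00:30 local.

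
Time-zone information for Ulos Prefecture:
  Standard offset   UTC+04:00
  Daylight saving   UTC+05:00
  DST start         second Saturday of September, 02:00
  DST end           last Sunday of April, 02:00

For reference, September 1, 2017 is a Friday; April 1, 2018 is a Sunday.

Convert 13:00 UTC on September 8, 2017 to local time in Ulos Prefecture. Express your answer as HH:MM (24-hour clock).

1 September 2017 is a Friday, so the first Saturday is September 2 and the second is September 9.
1 April 2018 is a Sunday, so Sundays fall on 1, 8, 15, 22, 29; the last is April 29.
At the standard offset (UTC+04:00), 13:00 UTC + 4h = 17:00 Ulos Prefecture standard time.
Daylight saving runs 9 September 2017 – 29 April 2018; the standard-time date in Ulos Prefecture, September 8, 2017, is outside that window, so Ulos Prefecture is on standard time at UTC+04:00.
13:00 UTC + 4h = 17:00 local.

17:00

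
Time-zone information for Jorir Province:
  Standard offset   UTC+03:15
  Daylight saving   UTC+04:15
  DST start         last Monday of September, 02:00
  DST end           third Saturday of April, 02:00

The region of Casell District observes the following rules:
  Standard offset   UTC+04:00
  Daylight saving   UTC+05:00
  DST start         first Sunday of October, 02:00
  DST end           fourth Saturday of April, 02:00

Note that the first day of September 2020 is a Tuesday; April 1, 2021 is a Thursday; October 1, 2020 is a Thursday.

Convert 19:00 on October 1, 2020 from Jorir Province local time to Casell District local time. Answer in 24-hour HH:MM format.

18:45

1 September 2020 is a Tuesday, so Mondays fall on 7, 14, 21, 28; the last is September 28.
1 April 2021 is a Thursday, so the first Saturday is April 3 and the third is April 17.
October 1, 2020 lies within the daylight-saving period (28 September 2020 – 17 April 2021), so Jorir Province is on daylight time, UTC+04:15.
19:00 Jorir Province − 4h15m = 14:45 UTC.
1 October 2020 is a Thursday, so the first Sunday is October 4.
1 April 2021 is a Thursday, so the first Saturday is April 3 and the fourth is April 24.
At the standard offset (UTC+04:00), 14:45 UTC + 4h = 18:45 Casell District standard time.
The standard-time date in Casell District, October 1, 2020, does not fall between 4 October 2020 and 24 April 2021, so daylight saving is not in effect and Casell District is at UTC+04:00.
14:45 UTC + 4h = 18:45 Casell District.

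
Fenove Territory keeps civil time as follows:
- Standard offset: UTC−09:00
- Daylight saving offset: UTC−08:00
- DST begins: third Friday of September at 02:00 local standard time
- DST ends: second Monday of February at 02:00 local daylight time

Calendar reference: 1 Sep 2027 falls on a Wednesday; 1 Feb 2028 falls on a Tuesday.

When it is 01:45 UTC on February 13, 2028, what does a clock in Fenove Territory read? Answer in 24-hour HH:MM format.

1 September 2027 is a Wednesday, so the first Friday is September 3 and the third is September 17.
1 February 2028 is a Tuesday, so the first Monday is February 7 and the second is February 14.
At the standard offset (UTC−09:00), 01:45 UTC − 9h = 16:45 Fenove Territory standard time (rolling into the previous day, 12 February 2028).
The standard-time date in Fenove Territory, February 12, 2028, lies within the daylight-saving period (17 September 2027 – 14 February 2028), so Fenove Territory is on daylight time, UTC−08:00.
01:45 UTC − 8h = 17:45 local (rolling into the previous day, 12 February 2028).

17:45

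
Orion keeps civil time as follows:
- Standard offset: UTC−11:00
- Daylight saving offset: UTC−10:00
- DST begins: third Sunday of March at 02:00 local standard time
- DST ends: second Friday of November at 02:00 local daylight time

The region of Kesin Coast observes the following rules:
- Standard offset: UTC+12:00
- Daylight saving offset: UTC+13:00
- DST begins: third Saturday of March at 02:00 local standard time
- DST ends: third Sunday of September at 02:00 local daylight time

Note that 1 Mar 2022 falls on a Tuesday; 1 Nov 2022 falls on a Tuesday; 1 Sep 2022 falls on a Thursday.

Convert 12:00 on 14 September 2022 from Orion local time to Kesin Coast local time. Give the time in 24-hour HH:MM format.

1 March 2022 is a Tuesday, so the first Sunday is March 6 and the third is March 20.
1 November 2022 is a Tuesday, so the first Friday is November 4 and the second is November 11.
14 September 2022 lies within the daylight-saving period (20 March – 11 November), so Orion is on daylight time, UTC−10:00.
12:00 Orion + 10h = 22:00 UTC.
1 March 2022 is a Tuesday, so the first Saturday is March 5 and the third is March 19.
1 September 2022 is a Thursday, so the first Sunday is September 4 and the third is September 18.
At the standard offset (UTC+12:00), 22:00 UTC + 12h = 10:00 Kesin Coast standard time (rolling into the next day, 15 September 2022).
The standard-time date in Kesin Coast, 15 September 2022, falls between 19 March and 18 September, so daylight saving is in effect and Kesin Coast is at UTC+13:00.
22:00 UTC + 13h = 11:00 Kesin Coast (rolling into the next day, 15 September 2022).

11:00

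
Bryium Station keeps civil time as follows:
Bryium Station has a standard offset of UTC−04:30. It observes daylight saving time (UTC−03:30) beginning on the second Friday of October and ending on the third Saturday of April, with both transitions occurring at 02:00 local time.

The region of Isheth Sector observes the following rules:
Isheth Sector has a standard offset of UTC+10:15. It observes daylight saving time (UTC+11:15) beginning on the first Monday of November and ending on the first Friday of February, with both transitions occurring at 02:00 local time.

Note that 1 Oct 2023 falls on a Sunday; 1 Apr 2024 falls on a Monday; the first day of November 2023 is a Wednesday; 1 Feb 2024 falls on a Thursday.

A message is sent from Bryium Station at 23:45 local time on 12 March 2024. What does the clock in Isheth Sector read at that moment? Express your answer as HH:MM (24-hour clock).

1 October 2023 is a Sunday, so the first Friday is October 6 and the second is October 13.
1 April 2024 is a Monday, so the first Saturday is April 6 and the third is April 20.
12 March 2024 lies within the daylight-saving period (13 October 2023 – 20 April 2024), so Bryium Station is on daylight time, UTC−03:30.
23:45 Bryium Station + 3h30m = 03:15 UTC (rolling into the next day, 13 March 2024).
1 November 2023 is a Wednesday, so the first Monday is November 6.
1 February 2024 is a Thursday, so the first Friday is February 2.
At the standard offset (UTC+10:15), 03:15 UTC + 10h15m = 13:30 Isheth Sector standard time.
The standard-time date in Isheth Sector, 13 March 2024, does not fall between 6 November 2023 and 2 February 2024, so daylight saving is not in effect and Isheth Sector is at UTC+10:15.
03:15 UTC + 10h15m = 13:30 Isheth Sector.

13:30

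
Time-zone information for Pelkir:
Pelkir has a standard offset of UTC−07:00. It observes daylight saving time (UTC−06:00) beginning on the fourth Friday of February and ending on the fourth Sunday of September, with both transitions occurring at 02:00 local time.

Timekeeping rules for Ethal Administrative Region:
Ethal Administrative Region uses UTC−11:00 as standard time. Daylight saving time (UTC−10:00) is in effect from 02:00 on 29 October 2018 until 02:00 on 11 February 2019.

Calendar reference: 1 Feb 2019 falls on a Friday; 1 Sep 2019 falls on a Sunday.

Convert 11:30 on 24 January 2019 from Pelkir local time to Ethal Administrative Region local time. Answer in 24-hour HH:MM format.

08:30

1 February 2019 is a Friday, so the first Friday is February 1 and the fourth is February 22.
1 September 2019 is a Sunday, so the first Sunday is September 1 and the fourth is September 22.
24 January 2019 does not fall between 22 February and 22 September, so daylight saving is not in effect and Pelkir is at UTC−07:00.
11:30 Pelkir + 7h = 18:30 UTC.
At the standard offset (UTC−11:00), 18:30 UTC − 11h = 07:30 Ethal Administrative Region standard time.
The standard-time date in Ethal Administrative Region, 24 January 2019, lies within the daylight-saving period (29 October 2018 – 11 February 2019), so Ethal Administrative Region is on daylight time, UTC−10:00.
18:30 UTC − 10h = 08:30 Ethal Administrative Region.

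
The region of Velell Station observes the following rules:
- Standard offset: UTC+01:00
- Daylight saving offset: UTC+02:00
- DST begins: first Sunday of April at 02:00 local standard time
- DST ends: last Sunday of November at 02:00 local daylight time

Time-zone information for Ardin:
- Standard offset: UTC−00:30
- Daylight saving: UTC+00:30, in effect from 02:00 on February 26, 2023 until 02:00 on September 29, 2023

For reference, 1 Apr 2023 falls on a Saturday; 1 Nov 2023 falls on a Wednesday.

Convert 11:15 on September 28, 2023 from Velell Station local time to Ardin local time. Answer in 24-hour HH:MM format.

1 April 2023 is a Saturday, so the first Sunday is April 2.
1 November 2023 is a Wednesday, so Sundays fall on 5, 12, 19, 26; the last is November 26.
September 28, 2023 lies within the daylight-saving period (2 April – 26 November), so Velell Station is on daylight time, UTC+02:00.
11:15 Velell Station − 2h = 09:15 UTC.
At the standard offset (UTC−00:30), 09:15 UTC − 0h30m = 08:45 Ardin standard time.
Daylight saving runs 26 February – 29 September; the standard-time date in Ardin, September 28, 2023, is inside that window, so Ardin is at UTC+00:30.
09:15 UTC + 0h30m = 09:45 Ardin.

09:45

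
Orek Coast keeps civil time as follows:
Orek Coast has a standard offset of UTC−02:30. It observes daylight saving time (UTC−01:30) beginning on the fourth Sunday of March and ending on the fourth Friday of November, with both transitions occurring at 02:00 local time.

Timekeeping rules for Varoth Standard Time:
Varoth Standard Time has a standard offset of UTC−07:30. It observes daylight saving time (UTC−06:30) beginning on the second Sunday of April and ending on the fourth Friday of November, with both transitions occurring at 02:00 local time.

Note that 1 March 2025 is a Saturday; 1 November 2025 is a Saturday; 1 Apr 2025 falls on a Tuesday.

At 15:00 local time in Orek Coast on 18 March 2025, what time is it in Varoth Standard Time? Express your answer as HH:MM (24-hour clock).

1 March 2025 is a Saturday, so the first Sunday is March 2 and the fourth is March 23.
1 November 2025 is a Saturday, so the first Friday is November 7 and the fourth is November 28.
18 March 2025 does not fall between 23 March and 28 November, so daylight saving is not in effect and Orek Coast is at UTC−02:30.
15:00 Orek Coast + 2h30m = 17:30 UTC.
1 April 2025 is a Tuesday, so the first Sunday is April 6 and the second is April 13.
1 November 2025 is a Saturday, so the first Friday is November 7 and the fourth is November 28.
At the standard offset (UTC−07:30), 17:30 UTC − 7h30m = 10:00 Varoth Standard Time standard time.
The standard-time date in Varoth Standard Time, 18 March 2025, is outside the daylight-saving period (13 April – 28 November), so Varoth Standard Time is on standard time, UTC−07:30.
17:30 UTC − 7h30m = 10:00 Varoth Standard Time.

10:00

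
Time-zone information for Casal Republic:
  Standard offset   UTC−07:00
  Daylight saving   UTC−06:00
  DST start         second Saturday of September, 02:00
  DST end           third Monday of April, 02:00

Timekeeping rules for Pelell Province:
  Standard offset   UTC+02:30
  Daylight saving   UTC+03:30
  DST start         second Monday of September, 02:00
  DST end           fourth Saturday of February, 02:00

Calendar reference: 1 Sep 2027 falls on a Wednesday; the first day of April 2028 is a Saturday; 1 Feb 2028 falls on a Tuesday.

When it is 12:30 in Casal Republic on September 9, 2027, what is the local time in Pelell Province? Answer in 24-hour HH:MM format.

1 September 2027 is a Wednesday, so the first Saturday is September 4 and the second is September 11.
1 April 2028 is a Saturday, so the first Monday is April 3 and the third is April 17.
September 9, 2027 is outside the daylight-saving period (11 September 2027 – 17 April 2028), so Casal Republic is on standard time, UTC−07:00.
12:30 Casal Republic + 7h = 19:30 UTC.
1 September 2027 is a Wednesday, so the first Monday is September 6 and the second is September 13.
1 February 2028 is a Tuesday, so the first Saturday is February 5 and the fourth is February 26.
At the standard offset (UTC+02:30), 19:30 UTC + 2h30m = 22:00 Pelell Province standard time.
The standard-time date in Pelell Province, September 9, 2027, does not fall between 13 September 2027 and 26 February 2028, so daylight saving is not in effect and Pelell Province is at UTC+02:30.
19:30 UTC + 2h30m = 22:00 Pelell Province.

22:00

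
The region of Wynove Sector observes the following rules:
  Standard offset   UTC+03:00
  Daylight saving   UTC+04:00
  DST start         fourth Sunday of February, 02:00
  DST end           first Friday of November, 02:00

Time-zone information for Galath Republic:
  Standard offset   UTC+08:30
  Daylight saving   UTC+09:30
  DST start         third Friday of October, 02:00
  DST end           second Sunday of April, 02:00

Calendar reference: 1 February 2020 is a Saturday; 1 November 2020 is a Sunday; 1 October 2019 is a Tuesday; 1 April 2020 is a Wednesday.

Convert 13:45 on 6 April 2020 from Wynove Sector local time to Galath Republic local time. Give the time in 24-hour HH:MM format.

19:15

1 February 2020 is a Saturday, so the first Sunday is February 2 and the fourth is February 23.
1 November 2020 is a Sunday, so the first Friday is November 6.
6 April 2020 falls between 23 February and 6 November, so daylight saving is in effect and Wynove Sector is at UTC+04:00.
13:45 Wynove Sector − 4h = 09:45 UTC.
1 October 2019 is a Tuesday, so the first Friday is October 4 and the third is October 18.
1 April 2020 is a Wednesday, so the first Sunday is April 5 and the second is April 12.
At the standard offset (UTC+08:30), 09:45 UTC + 8h30m = 18:15 Galath Republic standard time.
Daylight saving runs 18 October 2019 – 12 April 2020; the standard-time date in Galath Republic, 6 April 2020, is inside that window, so Galath Republic is at UTC+09:30.
09:45 UTC + 9h30m = 19:15 Galath Republic.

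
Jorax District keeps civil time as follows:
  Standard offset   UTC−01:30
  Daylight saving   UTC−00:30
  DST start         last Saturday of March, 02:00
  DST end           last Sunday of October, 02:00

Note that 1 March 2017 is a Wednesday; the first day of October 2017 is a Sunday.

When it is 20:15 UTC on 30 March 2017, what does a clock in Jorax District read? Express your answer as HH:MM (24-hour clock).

1 March 2017 is a Wednesday, so Saturdays fall on 4, 11, 18, 25; the last is March 25.
1 October 2017 is a Sunday, so Sundays fall on 1, 8, 15, 22, 29; the last is October 29.
At the standard offset (UTC−01:30), 20:15 UTC − 1h30m = 18:45 Jorax District standard time.
The standard-time date in Jorax District, 30 March 2017, lies within the daylight-saving period (25 March – 29 October), so Jorax District is on daylight time, UTC−00:30.
20:15 UTC − 0h30m = 19:45 local.

19:45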